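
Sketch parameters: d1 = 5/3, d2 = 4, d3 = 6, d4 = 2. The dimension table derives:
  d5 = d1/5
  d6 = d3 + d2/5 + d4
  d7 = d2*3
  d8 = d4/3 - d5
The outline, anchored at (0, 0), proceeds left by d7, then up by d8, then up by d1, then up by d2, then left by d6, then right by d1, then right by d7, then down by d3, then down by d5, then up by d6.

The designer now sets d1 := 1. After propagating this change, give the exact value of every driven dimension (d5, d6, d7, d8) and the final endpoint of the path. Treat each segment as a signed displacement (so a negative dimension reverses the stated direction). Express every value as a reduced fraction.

d5 = 1/5
d6 = 44/5
d7 = 12
d8 = 7/15
endpoint = (-39/5, 121/15)

Apply edit: d1 := 1
  d5 = d1/5 = 1/5
  d6 = d3 + d2/5 + d4 = 44/5
  d7 = d2*3 = 12
  d8 = d4/3 - d5 = 7/15
Walk from origin (0, 0):
  seg 1: left by d7 = 12 → (-12, 0)
  seg 2: up by d8 = 7/15 → (-12, 7/15)
  seg 3: up by d1 = 1 → (-12, 22/15)
  seg 4: up by d2 = 4 → (-12, 82/15)
  seg 5: left by d6 = 44/5 → (-104/5, 82/15)
  seg 6: right by d1 = 1 → (-99/5, 82/15)
  seg 7: right by d7 = 12 → (-39/5, 82/15)
  seg 8: down by d3 = 6 → (-39/5, -8/15)
  seg 9: down by d5 = 1/5 → (-39/5, -11/15)
  seg 10: up by d6 = 44/5 → (-39/5, 121/15)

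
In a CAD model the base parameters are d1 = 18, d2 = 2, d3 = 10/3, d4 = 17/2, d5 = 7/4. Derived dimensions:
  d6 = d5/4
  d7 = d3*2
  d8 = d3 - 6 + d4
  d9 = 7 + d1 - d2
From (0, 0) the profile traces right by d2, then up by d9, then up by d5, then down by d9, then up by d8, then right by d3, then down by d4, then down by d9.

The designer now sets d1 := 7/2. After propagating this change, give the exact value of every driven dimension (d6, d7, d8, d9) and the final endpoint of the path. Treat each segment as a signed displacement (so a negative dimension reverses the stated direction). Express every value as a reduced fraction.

Apply edit: d1 := 7/2
  d6 = d5/4 = 7/16
  d7 = d3*2 = 20/3
  d8 = d3 - 6 + d4 = 35/6
  d9 = 7 + d1 - d2 = 17/2
Walk from origin (0, 0):
  seg 1: right by d2 = 2 → (2, 0)
  seg 2: up by d9 = 17/2 → (2, 17/2)
  seg 3: up by d5 = 7/4 → (2, 41/4)
  seg 4: down by d9 = 17/2 → (2, 7/4)
  seg 5: up by d8 = 35/6 → (2, 91/12)
  seg 6: right by d3 = 10/3 → (16/3, 91/12)
  seg 7: down by d4 = 17/2 → (16/3, -11/12)
  seg 8: down by d9 = 17/2 → (16/3, -113/12)

d6 = 7/16
d7 = 20/3
d8 = 35/6
d9 = 17/2
endpoint = (16/3, -113/12)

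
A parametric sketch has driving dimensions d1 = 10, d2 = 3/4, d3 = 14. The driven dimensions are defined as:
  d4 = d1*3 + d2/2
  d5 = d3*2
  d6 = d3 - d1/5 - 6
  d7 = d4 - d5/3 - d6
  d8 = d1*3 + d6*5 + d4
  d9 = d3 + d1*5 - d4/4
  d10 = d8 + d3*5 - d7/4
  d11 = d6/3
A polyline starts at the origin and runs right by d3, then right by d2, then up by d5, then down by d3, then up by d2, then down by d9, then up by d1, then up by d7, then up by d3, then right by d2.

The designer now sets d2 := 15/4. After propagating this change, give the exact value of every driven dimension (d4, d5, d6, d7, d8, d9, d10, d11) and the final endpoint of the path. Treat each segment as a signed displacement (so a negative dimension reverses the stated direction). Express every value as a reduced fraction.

Apply edit: d2 := 15/4
  d4 = d1*3 + d2/2 = 255/8
  d5 = d3*2 = 28
  d6 = d3 - d1/5 - 6 = 6
  d7 = d4 - d5/3 - d6 = 397/24
  d8 = d1*3 + d6*5 + d4 = 735/8
  d9 = d3 + d1*5 - d4/4 = 1793/32
  d10 = d8 + d3*5 - d7/4 = 15143/96
  d11 = d6/3 = 2
Walk from origin (0, 0):
  seg 1: right by d3 = 14 → (14, 0)
  seg 2: right by d2 = 15/4 → (71/4, 0)
  seg 3: up by d5 = 28 → (71/4, 28)
  seg 4: down by d3 = 14 → (71/4, 14)
  seg 5: up by d2 = 15/4 → (71/4, 71/4)
  seg 6: down by d9 = 1793/32 → (71/4, -1225/32)
  seg 7: up by d1 = 10 → (71/4, -905/32)
  seg 8: up by d7 = 397/24 → (71/4, -1127/96)
  seg 9: up by d3 = 14 → (71/4, 217/96)
  seg 10: right by d2 = 15/4 → (43/2, 217/96)

d4 = 255/8
d5 = 28
d6 = 6
d7 = 397/24
d8 = 735/8
d9 = 1793/32
d10 = 15143/96
d11 = 2
endpoint = (43/2, 217/96)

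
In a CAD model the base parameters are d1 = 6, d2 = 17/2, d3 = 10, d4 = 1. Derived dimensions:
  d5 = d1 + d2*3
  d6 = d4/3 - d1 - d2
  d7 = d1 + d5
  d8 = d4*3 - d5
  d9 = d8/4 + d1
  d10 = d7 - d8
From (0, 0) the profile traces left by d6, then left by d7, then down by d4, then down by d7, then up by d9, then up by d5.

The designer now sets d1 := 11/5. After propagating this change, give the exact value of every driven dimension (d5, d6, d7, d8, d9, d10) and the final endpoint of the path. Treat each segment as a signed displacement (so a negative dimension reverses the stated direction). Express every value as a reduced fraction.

Apply edit: d1 := 11/5
  d5 = d1 + d2*3 = 277/10
  d6 = d4/3 - d1 - d2 = -311/30
  d7 = d1 + d5 = 299/10
  d8 = d4*3 - d5 = -247/10
  d9 = d8/4 + d1 = -159/40
  d10 = d7 - d8 = 273/5
Walk from origin (0, 0):
  seg 1: left by d6 = -311/30 → (311/30, 0)
  seg 2: left by d7 = 299/10 → (-293/15, 0)
  seg 3: down by d4 = 1 → (-293/15, -1)
  seg 4: down by d7 = 299/10 → (-293/15, -309/10)
  seg 5: up by d9 = -159/40 → (-293/15, -279/8)
  seg 6: up by d5 = 277/10 → (-293/15, -287/40)

d5 = 277/10
d6 = -311/30
d7 = 299/10
d8 = -247/10
d9 = -159/40
d10 = 273/5
endpoint = (-293/15, -287/40)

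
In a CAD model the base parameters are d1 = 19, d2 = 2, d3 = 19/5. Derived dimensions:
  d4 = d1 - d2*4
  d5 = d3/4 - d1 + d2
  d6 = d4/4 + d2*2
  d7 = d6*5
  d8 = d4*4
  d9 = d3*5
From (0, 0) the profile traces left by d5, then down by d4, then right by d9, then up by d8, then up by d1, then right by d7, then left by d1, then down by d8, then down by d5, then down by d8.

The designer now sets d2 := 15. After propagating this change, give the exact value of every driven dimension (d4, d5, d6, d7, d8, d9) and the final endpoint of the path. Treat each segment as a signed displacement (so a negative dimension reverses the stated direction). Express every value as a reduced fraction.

d4 = -41
d5 = -61/20
d6 = 79/4
d7 = 395/4
d8 = -164
d9 = 19
endpoint = (509/5, 4541/20)

Apply edit: d2 := 15
  d4 = d1 - d2*4 = -41
  d5 = d3/4 - d1 + d2 = -61/20
  d6 = d4/4 + d2*2 = 79/4
  d7 = d6*5 = 395/4
  d8 = d4*4 = -164
  d9 = d3*5 = 19
Walk from origin (0, 0):
  seg 1: left by d5 = -61/20 → (61/20, 0)
  seg 2: down by d4 = -41 → (61/20, 41)
  seg 3: right by d9 = 19 → (441/20, 41)
  seg 4: up by d8 = -164 → (441/20, -123)
  seg 5: up by d1 = 19 → (441/20, -104)
  seg 6: right by d7 = 395/4 → (604/5, -104)
  seg 7: left by d1 = 19 → (509/5, -104)
  seg 8: down by d8 = -164 → (509/5, 60)
  seg 9: down by d5 = -61/20 → (509/5, 1261/20)
  seg 10: down by d8 = -164 → (509/5, 4541/20)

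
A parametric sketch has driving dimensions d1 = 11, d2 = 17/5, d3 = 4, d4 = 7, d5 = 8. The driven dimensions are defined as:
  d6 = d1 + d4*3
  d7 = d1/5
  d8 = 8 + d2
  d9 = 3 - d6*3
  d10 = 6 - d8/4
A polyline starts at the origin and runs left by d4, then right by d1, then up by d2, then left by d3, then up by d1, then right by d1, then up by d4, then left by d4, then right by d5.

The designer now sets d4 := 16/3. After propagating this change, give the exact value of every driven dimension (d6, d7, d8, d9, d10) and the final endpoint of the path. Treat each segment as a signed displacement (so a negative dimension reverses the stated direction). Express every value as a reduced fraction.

Apply edit: d4 := 16/3
  d6 = d1 + d4*3 = 27
  d7 = d1/5 = 11/5
  d8 = 8 + d2 = 57/5
  d9 = 3 - d6*3 = -78
  d10 = 6 - d8/4 = 63/20
Walk from origin (0, 0):
  seg 1: left by d4 = 16/3 → (-16/3, 0)
  seg 2: right by d1 = 11 → (17/3, 0)
  seg 3: up by d2 = 17/5 → (17/3, 17/5)
  seg 4: left by d3 = 4 → (5/3, 17/5)
  seg 5: up by d1 = 11 → (5/3, 72/5)
  seg 6: right by d1 = 11 → (38/3, 72/5)
  seg 7: up by d4 = 16/3 → (38/3, 296/15)
  seg 8: left by d4 = 16/3 → (22/3, 296/15)
  seg 9: right by d5 = 8 → (46/3, 296/15)

d6 = 27
d7 = 11/5
d8 = 57/5
d9 = -78
d10 = 63/20
endpoint = (46/3, 296/15)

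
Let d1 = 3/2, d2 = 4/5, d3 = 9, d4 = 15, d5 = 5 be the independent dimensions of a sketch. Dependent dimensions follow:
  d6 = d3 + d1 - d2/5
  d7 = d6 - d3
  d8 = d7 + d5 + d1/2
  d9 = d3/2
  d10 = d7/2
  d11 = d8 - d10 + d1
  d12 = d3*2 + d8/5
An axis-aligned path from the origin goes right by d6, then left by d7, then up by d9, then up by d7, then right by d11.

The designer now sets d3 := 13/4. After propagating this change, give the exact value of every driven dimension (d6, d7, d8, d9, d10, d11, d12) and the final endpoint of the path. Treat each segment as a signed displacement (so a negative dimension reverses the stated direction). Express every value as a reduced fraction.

Apply edit: d3 := 13/4
  d6 = d3 + d1 - d2/5 = 459/100
  d7 = d6 - d3 = 67/50
  d8 = d7 + d5 + d1/2 = 709/100
  d9 = d3/2 = 13/8
  d10 = d7/2 = 67/100
  d11 = d8 - d10 + d1 = 198/25
  d12 = d3*2 + d8/5 = 3959/500
Walk from origin (0, 0):
  seg 1: right by d6 = 459/100 → (459/100, 0)
  seg 2: left by d7 = 67/50 → (13/4, 0)
  seg 3: up by d9 = 13/8 → (13/4, 13/8)
  seg 4: up by d7 = 67/50 → (13/4, 593/200)
  seg 5: right by d11 = 198/25 → (1117/100, 593/200)

d6 = 459/100
d7 = 67/50
d8 = 709/100
d9 = 13/8
d10 = 67/100
d11 = 198/25
d12 = 3959/500
endpoint = (1117/100, 593/200)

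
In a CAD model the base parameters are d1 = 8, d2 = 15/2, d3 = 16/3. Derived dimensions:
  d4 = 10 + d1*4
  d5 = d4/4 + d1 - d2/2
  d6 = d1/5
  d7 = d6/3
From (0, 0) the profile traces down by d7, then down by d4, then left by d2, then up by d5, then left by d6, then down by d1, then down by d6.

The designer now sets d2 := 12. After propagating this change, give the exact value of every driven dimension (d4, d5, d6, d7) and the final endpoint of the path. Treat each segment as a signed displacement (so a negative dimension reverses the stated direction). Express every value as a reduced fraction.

d4 = 42
d5 = 25/2
d6 = 8/5
d7 = 8/15
endpoint = (-68/5, -1189/30)

Apply edit: d2 := 12
  d4 = 10 + d1*4 = 42
  d5 = d4/4 + d1 - d2/2 = 25/2
  d6 = d1/5 = 8/5
  d7 = d6/3 = 8/15
Walk from origin (0, 0):
  seg 1: down by d7 = 8/15 → (0, -8/15)
  seg 2: down by d4 = 42 → (0, -638/15)
  seg 3: left by d2 = 12 → (-12, -638/15)
  seg 4: up by d5 = 25/2 → (-12, -901/30)
  seg 5: left by d6 = 8/5 → (-68/5, -901/30)
  seg 6: down by d1 = 8 → (-68/5, -1141/30)
  seg 7: down by d6 = 8/5 → (-68/5, -1189/30)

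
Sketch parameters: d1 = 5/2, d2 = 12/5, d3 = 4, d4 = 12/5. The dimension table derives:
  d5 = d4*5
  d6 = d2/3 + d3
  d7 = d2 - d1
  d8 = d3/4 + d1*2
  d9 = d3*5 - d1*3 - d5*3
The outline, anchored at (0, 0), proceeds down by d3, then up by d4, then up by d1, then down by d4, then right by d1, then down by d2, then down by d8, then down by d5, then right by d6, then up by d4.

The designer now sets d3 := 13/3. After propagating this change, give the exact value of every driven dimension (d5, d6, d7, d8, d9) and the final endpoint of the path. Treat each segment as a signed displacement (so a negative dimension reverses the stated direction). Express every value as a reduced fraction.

Apply edit: d3 := 13/3
  d5 = d4*5 = 12
  d6 = d2/3 + d3 = 77/15
  d7 = d2 - d1 = -1/10
  d8 = d3/4 + d1*2 = 73/12
  d9 = d3*5 - d1*3 - d5*3 = -131/6
Walk from origin (0, 0):
  seg 1: down by d3 = 13/3 → (0, -13/3)
  seg 2: up by d4 = 12/5 → (0, -29/15)
  seg 3: up by d1 = 5/2 → (0, 17/30)
  seg 4: down by d4 = 12/5 → (0, -11/6)
  seg 5: right by d1 = 5/2 → (5/2, -11/6)
  seg 6: down by d2 = 12/5 → (5/2, -127/30)
  seg 7: down by d8 = 73/12 → (5/2, -619/60)
  seg 8: down by d5 = 12 → (5/2, -1339/60)
  seg 9: right by d6 = 77/15 → (229/30, -1339/60)
  seg 10: up by d4 = 12/5 → (229/30, -239/12)

d5 = 12
d6 = 77/15
d7 = -1/10
d8 = 73/12
d9 = -131/6
endpoint = (229/30, -239/12)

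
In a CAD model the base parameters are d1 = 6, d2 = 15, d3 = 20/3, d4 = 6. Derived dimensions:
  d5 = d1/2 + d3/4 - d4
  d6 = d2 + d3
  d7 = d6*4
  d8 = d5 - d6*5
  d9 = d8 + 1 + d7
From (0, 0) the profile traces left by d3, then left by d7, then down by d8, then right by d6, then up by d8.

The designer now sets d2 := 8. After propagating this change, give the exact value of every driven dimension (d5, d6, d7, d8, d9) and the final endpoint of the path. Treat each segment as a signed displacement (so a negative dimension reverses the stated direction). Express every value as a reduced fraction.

Apply edit: d2 := 8
  d5 = d1/2 + d3/4 - d4 = -4/3
  d6 = d2 + d3 = 44/3
  d7 = d6*4 = 176/3
  d8 = d5 - d6*5 = -224/3
  d9 = d8 + 1 + d7 = -15
Walk from origin (0, 0):
  seg 1: left by d3 = 20/3 → (-20/3, 0)
  seg 2: left by d7 = 176/3 → (-196/3, 0)
  seg 3: down by d8 = -224/3 → (-196/3, 224/3)
  seg 4: right by d6 = 44/3 → (-152/3, 224/3)
  seg 5: up by d8 = -224/3 → (-152/3, 0)

d5 = -4/3
d6 = 44/3
d7 = 176/3
d8 = -224/3
d9 = -15
endpoint = (-152/3, 0)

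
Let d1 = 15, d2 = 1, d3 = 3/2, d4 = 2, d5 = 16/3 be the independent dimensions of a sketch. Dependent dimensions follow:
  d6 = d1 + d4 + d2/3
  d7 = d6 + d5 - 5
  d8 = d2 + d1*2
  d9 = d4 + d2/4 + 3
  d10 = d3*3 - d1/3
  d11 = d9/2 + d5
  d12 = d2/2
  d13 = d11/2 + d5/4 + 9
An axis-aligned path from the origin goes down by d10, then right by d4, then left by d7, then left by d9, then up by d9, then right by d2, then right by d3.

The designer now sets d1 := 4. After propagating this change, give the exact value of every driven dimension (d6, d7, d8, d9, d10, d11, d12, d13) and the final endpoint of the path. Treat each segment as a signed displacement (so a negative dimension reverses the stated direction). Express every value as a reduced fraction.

Apply edit: d1 := 4
  d6 = d1 + d4 + d2/3 = 19/3
  d7 = d6 + d5 - 5 = 20/3
  d8 = d2 + d1*2 = 9
  d9 = d4 + d2/4 + 3 = 21/4
  d10 = d3*3 - d1/3 = 19/6
  d11 = d9/2 + d5 = 191/24
  d12 = d2/2 = 1/2
  d13 = d11/2 + d5/4 + 9 = 229/16
Walk from origin (0, 0):
  seg 1: down by d10 = 19/6 → (0, -19/6)
  seg 2: right by d4 = 2 → (2, -19/6)
  seg 3: left by d7 = 20/3 → (-14/3, -19/6)
  seg 4: left by d9 = 21/4 → (-119/12, -19/6)
  seg 5: up by d9 = 21/4 → (-119/12, 25/12)
  seg 6: right by d2 = 1 → (-107/12, 25/12)
  seg 7: right by d3 = 3/2 → (-89/12, 25/12)

d6 = 19/3
d7 = 20/3
d8 = 9
d9 = 21/4
d10 = 19/6
d11 = 191/24
d12 = 1/2
d13 = 229/16
endpoint = (-89/12, 25/12)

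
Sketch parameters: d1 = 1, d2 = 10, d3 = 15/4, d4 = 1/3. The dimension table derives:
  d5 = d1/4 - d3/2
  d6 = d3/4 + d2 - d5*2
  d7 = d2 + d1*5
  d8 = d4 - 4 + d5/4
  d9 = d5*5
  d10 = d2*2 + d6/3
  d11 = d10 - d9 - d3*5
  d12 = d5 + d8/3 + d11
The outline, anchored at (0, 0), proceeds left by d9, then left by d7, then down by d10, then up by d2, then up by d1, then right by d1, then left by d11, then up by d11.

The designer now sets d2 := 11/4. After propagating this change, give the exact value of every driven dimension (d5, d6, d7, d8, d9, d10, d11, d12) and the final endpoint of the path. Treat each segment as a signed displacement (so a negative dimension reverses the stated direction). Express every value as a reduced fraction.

Apply edit: d2 := 11/4
  d5 = d1/4 - d3/2 = -13/8
  d6 = d3/4 + d2 - d5*2 = 111/16
  d7 = d2 + d1*5 = 31/4
  d8 = d4 - 4 + d5/4 = -391/96
  d9 = d5*5 = -65/8
  d10 = d2*2 + d6/3 = 125/16
  d11 = d10 - d9 - d3*5 = -45/16
  d12 = d5 + d8/3 + d11 = -1669/288
Walk from origin (0, 0):
  seg 1: left by d9 = -65/8 → (65/8, 0)
  seg 2: left by d7 = 31/4 → (3/8, 0)
  seg 3: down by d10 = 125/16 → (3/8, -125/16)
  seg 4: up by d2 = 11/4 → (3/8, -81/16)
  seg 5: up by d1 = 1 → (3/8, -65/16)
  seg 6: right by d1 = 1 → (11/8, -65/16)
  seg 7: left by d11 = -45/16 → (67/16, -65/16)
  seg 8: up by d11 = -45/16 → (67/16, -55/8)

d5 = -13/8
d6 = 111/16
d7 = 31/4
d8 = -391/96
d9 = -65/8
d10 = 125/16
d11 = -45/16
d12 = -1669/288
endpoint = (67/16, -55/8)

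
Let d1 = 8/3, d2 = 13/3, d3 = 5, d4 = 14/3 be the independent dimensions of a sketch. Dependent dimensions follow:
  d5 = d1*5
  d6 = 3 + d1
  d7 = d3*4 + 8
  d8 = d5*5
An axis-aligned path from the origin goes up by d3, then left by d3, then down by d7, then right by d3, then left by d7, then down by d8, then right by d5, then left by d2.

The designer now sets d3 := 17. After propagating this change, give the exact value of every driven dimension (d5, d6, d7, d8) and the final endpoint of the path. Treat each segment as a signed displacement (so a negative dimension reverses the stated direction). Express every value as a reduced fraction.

Apply edit: d3 := 17
  d5 = d1*5 = 40/3
  d6 = 3 + d1 = 17/3
  d7 = d3*4 + 8 = 76
  d8 = d5*5 = 200/3
Walk from origin (0, 0):
  seg 1: up by d3 = 17 → (0, 17)
  seg 2: left by d3 = 17 → (-17, 17)
  seg 3: down by d7 = 76 → (-17, -59)
  seg 4: right by d3 = 17 → (0, -59)
  seg 5: left by d7 = 76 → (-76, -59)
  seg 6: down by d8 = 200/3 → (-76, -377/3)
  seg 7: right by d5 = 40/3 → (-188/3, -377/3)
  seg 8: left by d2 = 13/3 → (-67, -377/3)

d5 = 40/3
d6 = 17/3
d7 = 76
d8 = 200/3
endpoint = (-67, -377/3)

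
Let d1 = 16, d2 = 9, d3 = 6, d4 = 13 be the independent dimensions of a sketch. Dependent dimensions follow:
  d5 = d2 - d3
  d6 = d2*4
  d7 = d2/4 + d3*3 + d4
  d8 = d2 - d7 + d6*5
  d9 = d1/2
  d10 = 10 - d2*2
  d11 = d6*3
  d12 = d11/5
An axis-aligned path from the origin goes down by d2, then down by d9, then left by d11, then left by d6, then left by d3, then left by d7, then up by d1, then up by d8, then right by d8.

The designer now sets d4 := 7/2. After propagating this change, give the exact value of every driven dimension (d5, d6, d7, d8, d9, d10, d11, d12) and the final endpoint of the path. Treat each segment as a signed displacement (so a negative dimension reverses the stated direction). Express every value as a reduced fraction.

Apply edit: d4 := 7/2
  d5 = d2 - d3 = 3
  d6 = d2*4 = 36
  d7 = d2/4 + d3*3 + d4 = 95/4
  d8 = d2 - d7 + d6*5 = 661/4
  d9 = d1/2 = 8
  d10 = 10 - d2*2 = -8
  d11 = d6*3 = 108
  d12 = d11/5 = 108/5
Walk from origin (0, 0):
  seg 1: down by d2 = 9 → (0, -9)
  seg 2: down by d9 = 8 → (0, -17)
  seg 3: left by d11 = 108 → (-108, -17)
  seg 4: left by d6 = 36 → (-144, -17)
  seg 5: left by d3 = 6 → (-150, -17)
  seg 6: left by d7 = 95/4 → (-695/4, -17)
  seg 7: up by d1 = 16 → (-695/4, -1)
  seg 8: up by d8 = 661/4 → (-695/4, 657/4)
  seg 9: right by d8 = 661/4 → (-17/2, 657/4)

d5 = 3
d6 = 36
d7 = 95/4
d8 = 661/4
d9 = 8
d10 = -8
d11 = 108
d12 = 108/5
endpoint = (-17/2, 657/4)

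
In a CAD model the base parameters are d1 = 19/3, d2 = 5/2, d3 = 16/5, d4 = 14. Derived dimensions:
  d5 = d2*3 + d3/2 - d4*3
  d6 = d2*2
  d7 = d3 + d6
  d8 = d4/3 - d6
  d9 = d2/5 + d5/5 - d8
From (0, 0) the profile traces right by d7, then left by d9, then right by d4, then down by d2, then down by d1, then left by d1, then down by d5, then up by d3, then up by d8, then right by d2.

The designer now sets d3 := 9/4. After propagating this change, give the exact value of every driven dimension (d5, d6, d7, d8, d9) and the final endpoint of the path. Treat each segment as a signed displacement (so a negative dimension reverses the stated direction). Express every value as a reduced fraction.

d5 = -267/8
d6 = 5
d7 = 29/4
d8 = -1/3
d9 = -701/120
endpoint = (2791/120, 635/24)

Apply edit: d3 := 9/4
  d5 = d2*3 + d3/2 - d4*3 = -267/8
  d6 = d2*2 = 5
  d7 = d3 + d6 = 29/4
  d8 = d4/3 - d6 = -1/3
  d9 = d2/5 + d5/5 - d8 = -701/120
Walk from origin (0, 0):
  seg 1: right by d7 = 29/4 → (29/4, 0)
  seg 2: left by d9 = -701/120 → (1571/120, 0)
  seg 3: right by d4 = 14 → (3251/120, 0)
  seg 4: down by d2 = 5/2 → (3251/120, -5/2)
  seg 5: down by d1 = 19/3 → (3251/120, -53/6)
  seg 6: left by d1 = 19/3 → (2491/120, -53/6)
  seg 7: down by d5 = -267/8 → (2491/120, 589/24)
  seg 8: up by d3 = 9/4 → (2491/120, 643/24)
  seg 9: up by d8 = -1/3 → (2491/120, 635/24)
  seg 10: right by d2 = 5/2 → (2791/120, 635/24)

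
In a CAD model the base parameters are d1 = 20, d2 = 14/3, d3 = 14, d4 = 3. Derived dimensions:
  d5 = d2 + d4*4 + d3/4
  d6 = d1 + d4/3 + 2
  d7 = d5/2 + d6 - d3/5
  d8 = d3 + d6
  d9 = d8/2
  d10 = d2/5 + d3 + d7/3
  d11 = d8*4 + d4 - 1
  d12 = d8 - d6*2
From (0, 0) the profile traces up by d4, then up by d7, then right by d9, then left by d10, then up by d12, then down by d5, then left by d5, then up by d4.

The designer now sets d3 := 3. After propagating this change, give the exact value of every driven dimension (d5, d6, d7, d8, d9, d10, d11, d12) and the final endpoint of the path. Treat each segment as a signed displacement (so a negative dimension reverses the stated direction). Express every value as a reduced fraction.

Apply edit: d3 := 3
  d5 = d2 + d4*4 + d3/4 = 209/12
  d6 = d1 + d4/3 + 2 = 23
  d7 = d5/2 + d6 - d3/5 = 3733/120
  d8 = d3 + d6 = 26
  d9 = d8/2 = 13
  d10 = d2/5 + d3 + d7/3 = 5149/360
  d11 = d8*4 + d4 - 1 = 106
  d12 = d8 - d6*2 = -20
Walk from origin (0, 0):
  seg 1: up by d4 = 3 → (0, 3)
  seg 2: up by d7 = 3733/120 → (0, 4093/120)
  seg 3: right by d9 = 13 → (13, 4093/120)
  seg 4: left by d10 = 5149/360 → (-469/360, 4093/120)
  seg 5: up by d12 = -20 → (-469/360, 1693/120)
  seg 6: down by d5 = 209/12 → (-469/360, -397/120)
  seg 7: left by d5 = 209/12 → (-6739/360, -397/120)
  seg 8: up by d4 = 3 → (-6739/360, -37/120)

d5 = 209/12
d6 = 23
d7 = 3733/120
d8 = 26
d9 = 13
d10 = 5149/360
d11 = 106
d12 = -20
endpoint = (-6739/360, -37/120)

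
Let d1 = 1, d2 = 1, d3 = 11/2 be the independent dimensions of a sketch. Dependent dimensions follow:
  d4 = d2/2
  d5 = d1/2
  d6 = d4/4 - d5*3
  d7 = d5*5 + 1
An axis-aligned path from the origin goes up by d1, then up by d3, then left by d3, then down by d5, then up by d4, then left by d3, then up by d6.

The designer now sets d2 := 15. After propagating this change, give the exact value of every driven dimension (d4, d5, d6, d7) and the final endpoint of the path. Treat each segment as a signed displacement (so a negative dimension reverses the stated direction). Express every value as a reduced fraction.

Apply edit: d2 := 15
  d4 = d2/2 = 15/2
  d5 = d1/2 = 1/2
  d6 = d4/4 - d5*3 = 3/8
  d7 = d5*5 + 1 = 7/2
Walk from origin (0, 0):
  seg 1: up by d1 = 1 → (0, 1)
  seg 2: up by d3 = 11/2 → (0, 13/2)
  seg 3: left by d3 = 11/2 → (-11/2, 13/2)
  seg 4: down by d5 = 1/2 → (-11/2, 6)
  seg 5: up by d4 = 15/2 → (-11/2, 27/2)
  seg 6: left by d3 = 11/2 → (-11, 27/2)
  seg 7: up by d6 = 3/8 → (-11, 111/8)

d4 = 15/2
d5 = 1/2
d6 = 3/8
d7 = 7/2
endpoint = (-11, 111/8)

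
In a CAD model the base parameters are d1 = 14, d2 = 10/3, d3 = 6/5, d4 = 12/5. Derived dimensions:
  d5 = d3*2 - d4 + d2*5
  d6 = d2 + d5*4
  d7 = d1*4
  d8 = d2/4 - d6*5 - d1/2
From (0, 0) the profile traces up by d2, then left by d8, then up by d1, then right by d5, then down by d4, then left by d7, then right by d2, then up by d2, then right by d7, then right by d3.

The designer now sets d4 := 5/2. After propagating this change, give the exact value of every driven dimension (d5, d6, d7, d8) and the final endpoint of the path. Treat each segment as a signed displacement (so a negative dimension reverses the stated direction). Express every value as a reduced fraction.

d5 = 497/30
d6 = 348/5
d7 = 56
d8 = -2125/6
endpoint = (5629/15, 109/6)

Apply edit: d4 := 5/2
  d5 = d3*2 - d4 + d2*5 = 497/30
  d6 = d2 + d5*4 = 348/5
  d7 = d1*4 = 56
  d8 = d2/4 - d6*5 - d1/2 = -2125/6
Walk from origin (0, 0):
  seg 1: up by d2 = 10/3 → (0, 10/3)
  seg 2: left by d8 = -2125/6 → (2125/6, 10/3)
  seg 3: up by d1 = 14 → (2125/6, 52/3)
  seg 4: right by d5 = 497/30 → (5561/15, 52/3)
  seg 5: down by d4 = 5/2 → (5561/15, 89/6)
  seg 6: left by d7 = 56 → (4721/15, 89/6)
  seg 7: right by d2 = 10/3 → (4771/15, 89/6)
  seg 8: up by d2 = 10/3 → (4771/15, 109/6)
  seg 9: right by d7 = 56 → (5611/15, 109/6)
  seg 10: right by d3 = 6/5 → (5629/15, 109/6)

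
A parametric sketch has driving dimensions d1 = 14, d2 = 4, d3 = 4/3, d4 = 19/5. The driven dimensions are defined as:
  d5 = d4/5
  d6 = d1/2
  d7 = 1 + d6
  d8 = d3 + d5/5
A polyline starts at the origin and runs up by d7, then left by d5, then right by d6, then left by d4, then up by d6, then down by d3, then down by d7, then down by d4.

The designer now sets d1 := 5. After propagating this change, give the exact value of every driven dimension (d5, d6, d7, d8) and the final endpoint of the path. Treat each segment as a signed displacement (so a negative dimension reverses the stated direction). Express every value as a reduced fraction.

Apply edit: d1 := 5
  d5 = d4/5 = 19/25
  d6 = d1/2 = 5/2
  d7 = 1 + d6 = 7/2
  d8 = d3 + d5/5 = 557/375
Walk from origin (0, 0):
  seg 1: up by d7 = 7/2 → (0, 7/2)
  seg 2: left by d5 = 19/25 → (-19/25, 7/2)
  seg 3: right by d6 = 5/2 → (87/50, 7/2)
  seg 4: left by d4 = 19/5 → (-103/50, 7/2)
  seg 5: up by d6 = 5/2 → (-103/50, 6)
  seg 6: down by d3 = 4/3 → (-103/50, 14/3)
  seg 7: down by d7 = 7/2 → (-103/50, 7/6)
  seg 8: down by d4 = 19/5 → (-103/50, -79/30)

d5 = 19/25
d6 = 5/2
d7 = 7/2
d8 = 557/375
endpoint = (-103/50, -79/30)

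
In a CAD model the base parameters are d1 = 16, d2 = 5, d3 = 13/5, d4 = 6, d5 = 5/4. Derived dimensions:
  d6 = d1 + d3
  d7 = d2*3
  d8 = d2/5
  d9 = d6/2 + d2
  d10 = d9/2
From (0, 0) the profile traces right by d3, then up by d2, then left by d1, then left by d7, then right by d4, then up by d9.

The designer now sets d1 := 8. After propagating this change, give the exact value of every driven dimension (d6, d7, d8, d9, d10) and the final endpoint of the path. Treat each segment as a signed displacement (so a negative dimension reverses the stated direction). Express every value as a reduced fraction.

d6 = 53/5
d7 = 15
d8 = 1
d9 = 103/10
d10 = 103/20
endpoint = (-72/5, 153/10)

Apply edit: d1 := 8
  d6 = d1 + d3 = 53/5
  d7 = d2*3 = 15
  d8 = d2/5 = 1
  d9 = d6/2 + d2 = 103/10
  d10 = d9/2 = 103/20
Walk from origin (0, 0):
  seg 1: right by d3 = 13/5 → (13/5, 0)
  seg 2: up by d2 = 5 → (13/5, 5)
  seg 3: left by d1 = 8 → (-27/5, 5)
  seg 4: left by d7 = 15 → (-102/5, 5)
  seg 5: right by d4 = 6 → (-72/5, 5)
  seg 6: up by d9 = 103/10 → (-72/5, 153/10)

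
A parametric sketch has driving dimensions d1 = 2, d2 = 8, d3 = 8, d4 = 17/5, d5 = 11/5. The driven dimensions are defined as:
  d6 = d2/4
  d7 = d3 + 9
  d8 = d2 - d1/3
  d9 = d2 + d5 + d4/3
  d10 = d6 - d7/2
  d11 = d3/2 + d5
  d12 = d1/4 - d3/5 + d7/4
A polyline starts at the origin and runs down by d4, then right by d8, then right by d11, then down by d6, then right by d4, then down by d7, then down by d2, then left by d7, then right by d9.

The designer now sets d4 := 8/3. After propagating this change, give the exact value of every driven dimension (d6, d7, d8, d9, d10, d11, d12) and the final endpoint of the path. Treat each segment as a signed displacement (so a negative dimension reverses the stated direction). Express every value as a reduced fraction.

d6 = 2
d7 = 17
d8 = 22/3
d9 = 499/45
d10 = -13/2
d11 = 31/5
d12 = 63/20
endpoint = (463/45, -89/3)

Apply edit: d4 := 8/3
  d6 = d2/4 = 2
  d7 = d3 + 9 = 17
  d8 = d2 - d1/3 = 22/3
  d9 = d2 + d5 + d4/3 = 499/45
  d10 = d6 - d7/2 = -13/2
  d11 = d3/2 + d5 = 31/5
  d12 = d1/4 - d3/5 + d7/4 = 63/20
Walk from origin (0, 0):
  seg 1: down by d4 = 8/3 → (0, -8/3)
  seg 2: right by d8 = 22/3 → (22/3, -8/3)
  seg 3: right by d11 = 31/5 → (203/15, -8/3)
  seg 4: down by d6 = 2 → (203/15, -14/3)
  seg 5: right by d4 = 8/3 → (81/5, -14/3)
  seg 6: down by d7 = 17 → (81/5, -65/3)
  seg 7: down by d2 = 8 → (81/5, -89/3)
  seg 8: left by d7 = 17 → (-4/5, -89/3)
  seg 9: right by d9 = 499/45 → (463/45, -89/3)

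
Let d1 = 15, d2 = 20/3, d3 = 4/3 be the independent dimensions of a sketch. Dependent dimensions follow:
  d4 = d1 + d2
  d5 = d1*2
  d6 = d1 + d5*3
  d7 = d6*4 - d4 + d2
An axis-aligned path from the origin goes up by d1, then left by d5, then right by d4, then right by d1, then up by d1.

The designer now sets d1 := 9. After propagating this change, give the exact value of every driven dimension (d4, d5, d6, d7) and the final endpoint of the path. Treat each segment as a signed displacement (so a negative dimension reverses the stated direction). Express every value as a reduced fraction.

d4 = 47/3
d5 = 18
d6 = 63
d7 = 243
endpoint = (20/3, 18)

Apply edit: d1 := 9
  d4 = d1 + d2 = 47/3
  d5 = d1*2 = 18
  d6 = d1 + d5*3 = 63
  d7 = d6*4 - d4 + d2 = 243
Walk from origin (0, 0):
  seg 1: up by d1 = 9 → (0, 9)
  seg 2: left by d5 = 18 → (-18, 9)
  seg 3: right by d4 = 47/3 → (-7/3, 9)
  seg 4: right by d1 = 9 → (20/3, 9)
  seg 5: up by d1 = 9 → (20/3, 18)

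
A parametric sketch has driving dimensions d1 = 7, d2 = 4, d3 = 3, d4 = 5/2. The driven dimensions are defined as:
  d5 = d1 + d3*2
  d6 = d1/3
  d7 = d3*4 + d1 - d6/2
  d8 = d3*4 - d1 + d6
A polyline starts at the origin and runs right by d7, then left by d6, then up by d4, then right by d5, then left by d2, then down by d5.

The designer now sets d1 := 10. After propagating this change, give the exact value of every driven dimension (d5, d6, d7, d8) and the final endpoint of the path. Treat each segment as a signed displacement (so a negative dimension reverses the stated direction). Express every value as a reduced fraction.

Apply edit: d1 := 10
  d5 = d1 + d3*2 = 16
  d6 = d1/3 = 10/3
  d7 = d3*4 + d1 - d6/2 = 61/3
  d8 = d3*4 - d1 + d6 = 16/3
Walk from origin (0, 0):
  seg 1: right by d7 = 61/3 → (61/3, 0)
  seg 2: left by d6 = 10/3 → (17, 0)
  seg 3: up by d4 = 5/2 → (17, 5/2)
  seg 4: right by d5 = 16 → (33, 5/2)
  seg 5: left by d2 = 4 → (29, 5/2)
  seg 6: down by d5 = 16 → (29, -27/2)

d5 = 16
d6 = 10/3
d7 = 61/3
d8 = 16/3
endpoint = (29, -27/2)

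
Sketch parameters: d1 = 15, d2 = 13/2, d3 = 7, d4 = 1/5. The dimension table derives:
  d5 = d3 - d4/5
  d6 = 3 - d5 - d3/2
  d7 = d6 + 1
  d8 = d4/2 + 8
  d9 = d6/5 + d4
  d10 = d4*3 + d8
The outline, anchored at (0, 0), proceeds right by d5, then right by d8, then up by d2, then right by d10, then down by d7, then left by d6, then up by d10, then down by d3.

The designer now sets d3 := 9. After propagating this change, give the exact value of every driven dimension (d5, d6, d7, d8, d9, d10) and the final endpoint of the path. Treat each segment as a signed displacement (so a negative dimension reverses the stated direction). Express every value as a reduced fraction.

Apply edit: d3 := 9
  d5 = d3 - d4/5 = 224/25
  d6 = 3 - d5 - d3/2 = -523/50
  d7 = d6 + 1 = -473/50
  d8 = d4/2 + 8 = 81/10
  d9 = d6/5 + d4 = -473/250
  d10 = d4*3 + d8 = 87/10
Walk from origin (0, 0):
  seg 1: right by d5 = 224/25 → (224/25, 0)
  seg 2: right by d8 = 81/10 → (853/50, 0)
  seg 3: up by d2 = 13/2 → (853/50, 13/2)
  seg 4: right by d10 = 87/10 → (644/25, 13/2)
  seg 5: down by d7 = -473/50 → (644/25, 399/25)
  seg 6: left by d6 = -523/50 → (1811/50, 399/25)
  seg 7: up by d10 = 87/10 → (1811/50, 1233/50)
  seg 8: down by d3 = 9 → (1811/50, 783/50)

d5 = 224/25
d6 = -523/50
d7 = -473/50
d8 = 81/10
d9 = -473/250
d10 = 87/10
endpoint = (1811/50, 783/50)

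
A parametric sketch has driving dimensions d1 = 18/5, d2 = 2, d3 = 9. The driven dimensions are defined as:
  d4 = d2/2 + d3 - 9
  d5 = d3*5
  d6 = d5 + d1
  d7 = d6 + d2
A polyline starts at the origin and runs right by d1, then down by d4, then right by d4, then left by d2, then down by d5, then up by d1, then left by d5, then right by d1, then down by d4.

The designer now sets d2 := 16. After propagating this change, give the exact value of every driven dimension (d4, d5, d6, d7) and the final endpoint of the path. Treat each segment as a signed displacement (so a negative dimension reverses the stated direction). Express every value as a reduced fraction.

d4 = 8
d5 = 45
d6 = 243/5
d7 = 323/5
endpoint = (-229/5, -287/5)

Apply edit: d2 := 16
  d4 = d2/2 + d3 - 9 = 8
  d5 = d3*5 = 45
  d6 = d5 + d1 = 243/5
  d7 = d6 + d2 = 323/5
Walk from origin (0, 0):
  seg 1: right by d1 = 18/5 → (18/5, 0)
  seg 2: down by d4 = 8 → (18/5, -8)
  seg 3: right by d4 = 8 → (58/5, -8)
  seg 4: left by d2 = 16 → (-22/5, -8)
  seg 5: down by d5 = 45 → (-22/5, -53)
  seg 6: up by d1 = 18/5 → (-22/5, -247/5)
  seg 7: left by d5 = 45 → (-247/5, -247/5)
  seg 8: right by d1 = 18/5 → (-229/5, -247/5)
  seg 9: down by d4 = 8 → (-229/5, -287/5)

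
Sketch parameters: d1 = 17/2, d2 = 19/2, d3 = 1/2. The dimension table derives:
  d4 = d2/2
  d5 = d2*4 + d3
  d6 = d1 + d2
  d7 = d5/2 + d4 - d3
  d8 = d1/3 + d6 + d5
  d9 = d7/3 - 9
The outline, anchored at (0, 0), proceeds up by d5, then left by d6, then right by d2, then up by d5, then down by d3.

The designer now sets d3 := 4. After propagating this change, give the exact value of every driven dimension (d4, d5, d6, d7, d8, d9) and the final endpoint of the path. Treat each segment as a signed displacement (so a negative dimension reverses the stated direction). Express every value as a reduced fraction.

d4 = 19/4
d5 = 42
d6 = 18
d7 = 87/4
d8 = 377/6
d9 = -7/4
endpoint = (-17/2, 80)

Apply edit: d3 := 4
  d4 = d2/2 = 19/4
  d5 = d2*4 + d3 = 42
  d6 = d1 + d2 = 18
  d7 = d5/2 + d4 - d3 = 87/4
  d8 = d1/3 + d6 + d5 = 377/6
  d9 = d7/3 - 9 = -7/4
Walk from origin (0, 0):
  seg 1: up by d5 = 42 → (0, 42)
  seg 2: left by d6 = 18 → (-18, 42)
  seg 3: right by d2 = 19/2 → (-17/2, 42)
  seg 4: up by d5 = 42 → (-17/2, 84)
  seg 5: down by d3 = 4 → (-17/2, 80)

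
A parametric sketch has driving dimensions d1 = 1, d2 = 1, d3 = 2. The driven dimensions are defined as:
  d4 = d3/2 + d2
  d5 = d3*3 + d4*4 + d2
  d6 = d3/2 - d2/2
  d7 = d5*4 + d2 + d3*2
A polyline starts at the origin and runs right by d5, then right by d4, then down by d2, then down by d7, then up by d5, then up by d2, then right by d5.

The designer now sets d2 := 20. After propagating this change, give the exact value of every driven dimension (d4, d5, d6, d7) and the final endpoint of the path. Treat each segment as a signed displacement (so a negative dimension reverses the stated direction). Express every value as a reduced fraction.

Apply edit: d2 := 20
  d4 = d3/2 + d2 = 21
  d5 = d3*3 + d4*4 + d2 = 110
  d6 = d3/2 - d2/2 = -9
  d7 = d5*4 + d2 + d3*2 = 464
Walk from origin (0, 0):
  seg 1: right by d5 = 110 → (110, 0)
  seg 2: right by d4 = 21 → (131, 0)
  seg 3: down by d2 = 20 → (131, -20)
  seg 4: down by d7 = 464 → (131, -484)
  seg 5: up by d5 = 110 → (131, -374)
  seg 6: up by d2 = 20 → (131, -354)
  seg 7: right by d5 = 110 → (241, -354)

d4 = 21
d5 = 110
d6 = -9
d7 = 464
endpoint = (241, -354)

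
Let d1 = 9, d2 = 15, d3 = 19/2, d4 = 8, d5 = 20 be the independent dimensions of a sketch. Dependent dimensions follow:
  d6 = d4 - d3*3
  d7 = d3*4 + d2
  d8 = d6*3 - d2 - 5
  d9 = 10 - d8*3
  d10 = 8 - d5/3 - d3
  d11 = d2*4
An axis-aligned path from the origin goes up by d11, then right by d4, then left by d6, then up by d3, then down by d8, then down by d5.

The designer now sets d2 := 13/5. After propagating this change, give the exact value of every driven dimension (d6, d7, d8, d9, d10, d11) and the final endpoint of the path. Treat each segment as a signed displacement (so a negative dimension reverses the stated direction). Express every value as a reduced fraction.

Apply edit: d2 := 13/5
  d6 = d4 - d3*3 = -41/2
  d7 = d3*4 + d2 = 203/5
  d8 = d6*3 - d2 - 5 = -691/10
  d9 = 10 - d8*3 = 2173/10
  d10 = 8 - d5/3 - d3 = -49/6
  d11 = d2*4 = 52/5
Walk from origin (0, 0):
  seg 1: up by d11 = 52/5 → (0, 52/5)
  seg 2: right by d4 = 8 → (8, 52/5)
  seg 3: left by d6 = -41/2 → (57/2, 52/5)
  seg 4: up by d3 = 19/2 → (57/2, 199/10)
  seg 5: down by d8 = -691/10 → (57/2, 89)
  seg 6: down by d5 = 20 → (57/2, 69)

d6 = -41/2
d7 = 203/5
d8 = -691/10
d9 = 2173/10
d10 = -49/6
d11 = 52/5
endpoint = (57/2, 69)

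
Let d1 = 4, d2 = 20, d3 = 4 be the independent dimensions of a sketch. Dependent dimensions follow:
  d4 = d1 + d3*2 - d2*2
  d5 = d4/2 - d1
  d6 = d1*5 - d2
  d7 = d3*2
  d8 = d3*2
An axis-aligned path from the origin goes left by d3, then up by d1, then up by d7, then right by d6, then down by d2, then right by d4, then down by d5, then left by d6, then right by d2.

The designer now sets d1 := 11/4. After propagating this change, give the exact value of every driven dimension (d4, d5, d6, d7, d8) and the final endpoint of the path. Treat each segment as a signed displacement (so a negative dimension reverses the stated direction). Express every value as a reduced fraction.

Apply edit: d1 := 11/4
  d4 = d1 + d3*2 - d2*2 = -117/4
  d5 = d4/2 - d1 = -139/8
  d6 = d1*5 - d2 = -25/4
  d7 = d3*2 = 8
  d8 = d3*2 = 8
Walk from origin (0, 0):
  seg 1: left by d3 = 4 → (-4, 0)
  seg 2: up by d1 = 11/4 → (-4, 11/4)
  seg 3: up by d7 = 8 → (-4, 43/4)
  seg 4: right by d6 = -25/4 → (-41/4, 43/4)
  seg 5: down by d2 = 20 → (-41/4, -37/4)
  seg 6: right by d4 = -117/4 → (-79/2, -37/4)
  seg 7: down by d5 = -139/8 → (-79/2, 65/8)
  seg 8: left by d6 = -25/4 → (-133/4, 65/8)
  seg 9: right by d2 = 20 → (-53/4, 65/8)

d4 = -117/4
d5 = -139/8
d6 = -25/4
d7 = 8
d8 = 8
endpoint = (-53/4, 65/8)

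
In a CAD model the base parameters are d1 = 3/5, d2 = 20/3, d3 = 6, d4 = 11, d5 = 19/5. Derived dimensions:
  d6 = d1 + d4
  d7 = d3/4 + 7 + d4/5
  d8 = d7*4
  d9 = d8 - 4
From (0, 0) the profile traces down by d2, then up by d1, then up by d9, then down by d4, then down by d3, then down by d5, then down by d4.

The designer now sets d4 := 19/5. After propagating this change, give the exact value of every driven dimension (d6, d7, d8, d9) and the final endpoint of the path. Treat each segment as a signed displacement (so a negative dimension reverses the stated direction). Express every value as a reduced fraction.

d6 = 22/5
d7 = 463/50
d8 = 926/25
d9 = 826/25
endpoint = (0, 718/75)

Apply edit: d4 := 19/5
  d6 = d1 + d4 = 22/5
  d7 = d3/4 + 7 + d4/5 = 463/50
  d8 = d7*4 = 926/25
  d9 = d8 - 4 = 826/25
Walk from origin (0, 0):
  seg 1: down by d2 = 20/3 → (0, -20/3)
  seg 2: up by d1 = 3/5 → (0, -91/15)
  seg 3: up by d9 = 826/25 → (0, 2023/75)
  seg 4: down by d4 = 19/5 → (0, 1738/75)
  seg 5: down by d3 = 6 → (0, 1288/75)
  seg 6: down by d5 = 19/5 → (0, 1003/75)
  seg 7: down by d4 = 19/5 → (0, 718/75)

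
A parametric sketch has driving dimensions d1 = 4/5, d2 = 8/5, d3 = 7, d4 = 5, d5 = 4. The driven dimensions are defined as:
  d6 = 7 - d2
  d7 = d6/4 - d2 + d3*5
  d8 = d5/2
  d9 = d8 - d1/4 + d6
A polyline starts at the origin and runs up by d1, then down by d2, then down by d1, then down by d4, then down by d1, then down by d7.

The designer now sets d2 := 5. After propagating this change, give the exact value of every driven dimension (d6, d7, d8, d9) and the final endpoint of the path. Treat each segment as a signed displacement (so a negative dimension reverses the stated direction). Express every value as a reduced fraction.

d6 = 2
d7 = 61/2
d8 = 2
d9 = 19/5
endpoint = (0, -413/10)

Apply edit: d2 := 5
  d6 = 7 - d2 = 2
  d7 = d6/4 - d2 + d3*5 = 61/2
  d8 = d5/2 = 2
  d9 = d8 - d1/4 + d6 = 19/5
Walk from origin (0, 0):
  seg 1: up by d1 = 4/5 → (0, 4/5)
  seg 2: down by d2 = 5 → (0, -21/5)
  seg 3: down by d1 = 4/5 → (0, -5)
  seg 4: down by d4 = 5 → (0, -10)
  seg 5: down by d1 = 4/5 → (0, -54/5)
  seg 6: down by d7 = 61/2 → (0, -413/10)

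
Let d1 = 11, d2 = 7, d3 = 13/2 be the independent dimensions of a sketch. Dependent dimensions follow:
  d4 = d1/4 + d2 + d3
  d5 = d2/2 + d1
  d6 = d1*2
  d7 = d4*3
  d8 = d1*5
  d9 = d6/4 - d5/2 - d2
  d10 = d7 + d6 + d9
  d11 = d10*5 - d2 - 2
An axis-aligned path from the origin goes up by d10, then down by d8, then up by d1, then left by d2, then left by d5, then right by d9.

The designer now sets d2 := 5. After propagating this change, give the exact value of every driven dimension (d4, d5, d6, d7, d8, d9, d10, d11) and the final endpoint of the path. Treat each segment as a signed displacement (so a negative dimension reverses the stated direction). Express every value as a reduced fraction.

Apply edit: d2 := 5
  d4 = d1/4 + d2 + d3 = 57/4
  d5 = d2/2 + d1 = 27/2
  d6 = d1*2 = 22
  d7 = d4*3 = 171/4
  d8 = d1*5 = 55
  d9 = d6/4 - d5/2 - d2 = -25/4
  d10 = d7 + d6 + d9 = 117/2
  d11 = d10*5 - d2 - 2 = 571/2
Walk from origin (0, 0):
  seg 1: up by d10 = 117/2 → (0, 117/2)
  seg 2: down by d8 = 55 → (0, 7/2)
  seg 3: up by d1 = 11 → (0, 29/2)
  seg 4: left by d2 = 5 → (-5, 29/2)
  seg 5: left by d5 = 27/2 → (-37/2, 29/2)
  seg 6: right by d9 = -25/4 → (-99/4, 29/2)

d4 = 57/4
d5 = 27/2
d6 = 22
d7 = 171/4
d8 = 55
d9 = -25/4
d10 = 117/2
d11 = 571/2
endpoint = (-99/4, 29/2)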